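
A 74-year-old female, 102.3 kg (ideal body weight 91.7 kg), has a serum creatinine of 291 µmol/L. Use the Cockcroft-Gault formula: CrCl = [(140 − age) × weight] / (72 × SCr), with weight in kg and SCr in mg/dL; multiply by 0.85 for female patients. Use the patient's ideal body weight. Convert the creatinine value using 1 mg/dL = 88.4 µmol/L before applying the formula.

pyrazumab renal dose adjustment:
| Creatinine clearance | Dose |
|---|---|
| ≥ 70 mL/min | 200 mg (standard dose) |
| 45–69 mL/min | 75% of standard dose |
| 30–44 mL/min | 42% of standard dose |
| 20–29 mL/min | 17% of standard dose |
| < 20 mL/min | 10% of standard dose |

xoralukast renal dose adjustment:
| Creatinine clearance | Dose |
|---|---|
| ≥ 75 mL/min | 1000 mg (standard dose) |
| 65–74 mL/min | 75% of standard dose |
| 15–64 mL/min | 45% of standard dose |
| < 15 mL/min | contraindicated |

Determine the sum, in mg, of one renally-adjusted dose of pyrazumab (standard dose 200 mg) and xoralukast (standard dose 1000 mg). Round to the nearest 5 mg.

SCr = 291 / 88.4 = 3.292 mg/dL
CrCl = (140 − 74) × 91.7 / (72 × 3.292) × 0.85 = 6052.2 / 237.02 × 0.85 ≈ 21.7 mL/min
CrCl ≈ 22 mL/min.
pyrazumab: 20–29 mL/min → 17% of 200 mg = 34 mg.
xoralukast: 15–64 mL/min → 45% of 1000 mg = 450 mg.
Total = 34 + 450 = 484 mg.

485 mg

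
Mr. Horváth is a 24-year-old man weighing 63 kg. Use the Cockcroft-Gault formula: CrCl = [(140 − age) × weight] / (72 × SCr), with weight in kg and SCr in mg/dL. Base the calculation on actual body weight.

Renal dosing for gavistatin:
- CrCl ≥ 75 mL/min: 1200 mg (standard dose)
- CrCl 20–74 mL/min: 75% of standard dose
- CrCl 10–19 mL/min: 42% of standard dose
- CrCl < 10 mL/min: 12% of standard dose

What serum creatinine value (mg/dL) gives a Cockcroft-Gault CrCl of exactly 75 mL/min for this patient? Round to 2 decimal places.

Standard dose requires CrCl ≥ 75 mL/min.
Set (140 − 24) × 63 / (72 × SCr) = 75
SCr = (140 − 24) × 63 / (72 × 75) = 1.353 mg/dL

1.35 mg/dL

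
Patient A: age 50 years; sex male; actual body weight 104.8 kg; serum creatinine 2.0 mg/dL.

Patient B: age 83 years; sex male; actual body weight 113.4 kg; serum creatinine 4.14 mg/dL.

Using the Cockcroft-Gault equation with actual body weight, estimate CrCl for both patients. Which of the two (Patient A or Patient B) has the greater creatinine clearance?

Patient A: CrCl = (140 − 50) × 104.8 / (72 × 2) = 9432.0 / 144.00 ≈ 65.5 mL/min
Patient B: CrCl = (140 − 83) × 113.4 / (72 × 4.14) = 6463.8 / 298.08 ≈ 21.7 mL/min
65.5 vs 21.7 mL/min → Patient A is higher.

Patient A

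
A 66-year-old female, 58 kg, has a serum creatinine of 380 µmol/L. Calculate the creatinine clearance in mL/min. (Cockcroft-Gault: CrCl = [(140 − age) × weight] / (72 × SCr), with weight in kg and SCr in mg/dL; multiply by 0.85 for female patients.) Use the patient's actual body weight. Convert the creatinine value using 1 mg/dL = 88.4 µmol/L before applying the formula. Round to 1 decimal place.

SCr = 380 / 88.4 = 4.299 mg/dL
CrCl = (140 − 66) × 58 / (72 × 4.299) × 0.85 = 4292.0 / 309.53 × 0.85 ≈ 11.8 mL/min

11.8 mL/min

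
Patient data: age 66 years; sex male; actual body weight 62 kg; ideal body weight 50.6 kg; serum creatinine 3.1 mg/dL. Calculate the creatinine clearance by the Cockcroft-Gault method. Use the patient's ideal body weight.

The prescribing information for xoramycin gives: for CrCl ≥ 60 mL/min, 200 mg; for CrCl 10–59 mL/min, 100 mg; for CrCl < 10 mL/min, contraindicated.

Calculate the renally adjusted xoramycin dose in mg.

CrCl = (140 − 66) × 50.6 / (72 × 3.1) = 3744.4 / 223.20 ≈ 16.8 mL/min
CrCl ≈ 17 mL/min → bracket 10–59 mL/min.
Dose for this bracket: 100 mg.

100 mg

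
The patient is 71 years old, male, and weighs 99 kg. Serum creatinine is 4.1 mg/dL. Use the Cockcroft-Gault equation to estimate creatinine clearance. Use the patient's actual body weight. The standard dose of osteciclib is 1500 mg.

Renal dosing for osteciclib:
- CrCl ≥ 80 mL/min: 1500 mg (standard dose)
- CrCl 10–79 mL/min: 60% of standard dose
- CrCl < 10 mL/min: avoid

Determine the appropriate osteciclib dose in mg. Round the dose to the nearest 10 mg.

CrCl = (140 − 71) × 99 / (72 × 4.1) = 6831.0 / 295.20 ≈ 23.1 mL/min
CrCl ≈ 23 mL/min → bracket 10–79 mL/min.
60% of 1500 mg = 900 mg

900 mg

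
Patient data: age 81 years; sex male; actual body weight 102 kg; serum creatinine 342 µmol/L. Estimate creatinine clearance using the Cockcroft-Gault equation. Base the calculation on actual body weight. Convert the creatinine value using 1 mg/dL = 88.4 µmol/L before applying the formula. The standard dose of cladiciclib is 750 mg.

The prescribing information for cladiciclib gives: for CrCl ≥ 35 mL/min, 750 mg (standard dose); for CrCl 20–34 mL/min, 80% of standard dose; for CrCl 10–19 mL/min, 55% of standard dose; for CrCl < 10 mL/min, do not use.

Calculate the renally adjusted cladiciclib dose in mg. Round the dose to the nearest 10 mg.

600 mg

SCr = 342 / 88.4 = 3.869 mg/dL
CrCl = (140 − 81) × 102 / (72 × 3.869) = 6018.0 / 278.57 ≈ 21.6 mL/min
CrCl ≈ 22 mL/min → bracket 20–34 mL/min.
80% of 750 mg = 600 mg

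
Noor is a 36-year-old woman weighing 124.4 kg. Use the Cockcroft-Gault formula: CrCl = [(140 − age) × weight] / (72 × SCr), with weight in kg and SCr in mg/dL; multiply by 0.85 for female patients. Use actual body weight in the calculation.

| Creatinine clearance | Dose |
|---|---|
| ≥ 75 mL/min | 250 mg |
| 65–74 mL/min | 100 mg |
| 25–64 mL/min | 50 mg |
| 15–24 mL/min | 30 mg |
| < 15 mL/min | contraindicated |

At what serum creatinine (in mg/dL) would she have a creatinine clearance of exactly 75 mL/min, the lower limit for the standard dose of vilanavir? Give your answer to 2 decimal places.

2.04 mg/dL

Standard dose requires CrCl ≥ 75 mL/min.
Set (140 − 36) × 124.4 × 0.85 / (72 × SCr) = 75
SCr = (140 − 36) × 124.4 × 0.85 / (72 × 75) = 2.036 mg/dL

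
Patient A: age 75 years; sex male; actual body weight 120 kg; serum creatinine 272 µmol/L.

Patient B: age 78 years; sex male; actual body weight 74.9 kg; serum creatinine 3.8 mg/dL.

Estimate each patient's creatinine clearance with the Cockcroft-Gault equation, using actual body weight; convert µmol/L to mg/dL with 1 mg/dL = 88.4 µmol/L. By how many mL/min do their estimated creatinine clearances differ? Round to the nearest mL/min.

Patient A: SCr = 272 / 88.4 = 3.077 mg/dL
Patient A: CrCl = (140 − 75) × 120 / (72 × 3.077) = 7800.0 / 221.54 ≈ 35.2 mL/min
Patient B: CrCl = (140 − 78) × 74.9 / (72 × 3.8) = 4643.8 / 273.60 ≈ 17.0 mL/min
|35.2 − 17.0| = 18.2 mL/min

18 mL/min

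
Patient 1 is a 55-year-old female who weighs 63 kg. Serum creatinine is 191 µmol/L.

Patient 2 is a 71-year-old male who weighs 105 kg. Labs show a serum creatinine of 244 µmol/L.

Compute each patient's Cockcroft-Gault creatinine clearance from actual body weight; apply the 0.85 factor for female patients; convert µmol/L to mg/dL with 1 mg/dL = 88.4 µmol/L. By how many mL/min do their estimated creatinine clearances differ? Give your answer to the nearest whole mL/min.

Patient 1: SCr = 191 / 88.4 = 2.161 mg/dL
Patient 1: CrCl = (140 − 55) × 63 / (72 × 2.161) × 0.85 = 5355.0 / 155.59 × 0.85 ≈ 29.3 mL/min
Patient 2: SCr = 244 / 88.4 = 2.76 mg/dL
Patient 2: CrCl = (140 − 71) × 105 / (72 × 2.76) = 7245.0 / 198.72 ≈ 36.5 mL/min
|29.3 − 36.5| = 7.2 mL/min

7 mL/min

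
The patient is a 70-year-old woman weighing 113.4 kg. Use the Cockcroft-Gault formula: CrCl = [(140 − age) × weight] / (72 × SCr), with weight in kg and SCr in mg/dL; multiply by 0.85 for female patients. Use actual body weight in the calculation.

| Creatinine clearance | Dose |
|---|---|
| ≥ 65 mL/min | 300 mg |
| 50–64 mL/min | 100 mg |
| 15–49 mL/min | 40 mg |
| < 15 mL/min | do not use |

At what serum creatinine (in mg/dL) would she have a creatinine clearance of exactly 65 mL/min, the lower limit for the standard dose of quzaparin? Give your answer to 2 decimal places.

1.44 mg/dL

Standard dose requires CrCl ≥ 65 mL/min.
Set (140 − 70) × 113.4 × 0.85 / (72 × SCr) = 65
SCr = (140 − 70) × 113.4 × 0.85 / (72 × 65) = 1.442 mg/dL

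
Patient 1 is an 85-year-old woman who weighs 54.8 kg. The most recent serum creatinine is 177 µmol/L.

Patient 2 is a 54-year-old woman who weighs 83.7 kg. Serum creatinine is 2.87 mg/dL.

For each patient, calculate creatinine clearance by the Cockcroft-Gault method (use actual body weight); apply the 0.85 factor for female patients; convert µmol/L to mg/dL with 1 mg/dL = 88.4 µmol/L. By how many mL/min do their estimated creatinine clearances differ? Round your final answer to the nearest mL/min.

12 mL/min

Patient 1: SCr = 177 / 88.4 = 2.002 mg/dL
Patient 1: CrCl = (140 − 85) × 54.8 / (72 × 2.002) × 0.85 = 3014.0 / 144.14 × 0.85 ≈ 17.8 mL/min
Patient 2: CrCl = (140 − 54) × 83.7 / (72 × 2.87) × 0.85 = 7198.2 / 206.64 × 0.85 ≈ 29.6 mL/min
|17.8 − 29.6| = 11.8 mL/min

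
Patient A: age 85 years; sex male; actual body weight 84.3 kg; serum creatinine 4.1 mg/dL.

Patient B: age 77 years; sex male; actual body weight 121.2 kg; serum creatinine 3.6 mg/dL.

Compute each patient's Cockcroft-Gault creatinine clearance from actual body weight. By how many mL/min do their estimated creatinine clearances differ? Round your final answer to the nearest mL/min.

Patient A: CrCl = (140 − 85) × 84.3 / (72 × 4.1) = 4636.5 / 295.20 ≈ 15.7 mL/min
Patient B: CrCl = (140 − 77) × 121.2 / (72 × 3.6) = 7635.6 / 259.20 ≈ 29.5 mL/min
|15.7 − 29.5| = 13.8 mL/min

14 mL/min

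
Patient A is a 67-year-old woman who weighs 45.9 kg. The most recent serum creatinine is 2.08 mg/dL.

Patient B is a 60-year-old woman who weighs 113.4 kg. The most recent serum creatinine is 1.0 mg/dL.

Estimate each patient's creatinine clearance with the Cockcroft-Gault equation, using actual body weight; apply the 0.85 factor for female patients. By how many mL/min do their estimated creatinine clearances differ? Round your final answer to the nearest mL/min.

Patient A: CrCl = (140 − 67) × 45.9 / (72 × 2.08) × 0.85 = 3350.7 / 149.76 × 0.85 ≈ 19.0 mL/min
Patient B: CrCl = (140 − 60) × 113.4 / (72 × 1) × 0.85 = 9072.0 / 72.00 × 0.85 ≈ 107.1 mL/min
|19.0 − 107.1| = 88.1 mL/min

88 mL/min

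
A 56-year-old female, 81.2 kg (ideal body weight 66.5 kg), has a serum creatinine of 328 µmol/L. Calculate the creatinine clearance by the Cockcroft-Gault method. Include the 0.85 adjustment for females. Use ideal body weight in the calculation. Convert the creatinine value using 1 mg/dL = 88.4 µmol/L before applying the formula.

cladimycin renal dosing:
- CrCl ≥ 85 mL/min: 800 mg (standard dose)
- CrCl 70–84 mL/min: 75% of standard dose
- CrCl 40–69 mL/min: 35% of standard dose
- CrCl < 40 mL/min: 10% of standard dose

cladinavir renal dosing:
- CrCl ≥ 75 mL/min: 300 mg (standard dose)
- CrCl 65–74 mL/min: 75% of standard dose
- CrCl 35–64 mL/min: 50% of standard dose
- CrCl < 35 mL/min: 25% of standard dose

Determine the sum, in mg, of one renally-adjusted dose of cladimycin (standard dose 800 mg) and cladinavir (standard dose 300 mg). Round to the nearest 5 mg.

SCr = 328 / 88.4 = 3.71 mg/dL
CrCl = (140 − 56) × 66.5 / (72 × 3.71) × 0.85 = 5586.0 / 267.12 × 0.85 ≈ 17.8 mL/min
CrCl ≈ 18 mL/min.
cladimycin: < 40 mL/min → 10% of 800 mg = 80 mg.
cladinavir: < 35 mL/min → 25% of 300 mg = 75 mg.
Total = 80 + 75 = 155 mg.

155 mg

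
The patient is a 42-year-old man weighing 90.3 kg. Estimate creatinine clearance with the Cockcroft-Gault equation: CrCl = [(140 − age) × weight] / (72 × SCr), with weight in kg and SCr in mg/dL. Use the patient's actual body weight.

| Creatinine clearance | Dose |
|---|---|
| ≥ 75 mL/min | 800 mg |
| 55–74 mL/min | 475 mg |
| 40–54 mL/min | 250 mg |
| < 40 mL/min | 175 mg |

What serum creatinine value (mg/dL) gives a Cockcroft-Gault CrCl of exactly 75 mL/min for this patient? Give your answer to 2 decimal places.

Standard dose requires CrCl ≥ 75 mL/min.
Set (140 − 42) × 90.3 / (72 × SCr) = 75
SCr = (140 − 42) × 90.3 / (72 × 75) = 1.639 mg/dL

1.64 mg/dL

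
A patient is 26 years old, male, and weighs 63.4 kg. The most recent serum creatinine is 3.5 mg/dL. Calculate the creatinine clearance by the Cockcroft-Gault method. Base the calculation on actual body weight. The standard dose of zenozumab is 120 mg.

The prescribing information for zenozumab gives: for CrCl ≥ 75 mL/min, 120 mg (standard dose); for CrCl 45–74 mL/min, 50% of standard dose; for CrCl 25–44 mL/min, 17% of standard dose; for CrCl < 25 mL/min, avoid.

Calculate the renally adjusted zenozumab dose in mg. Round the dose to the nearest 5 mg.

20 mg

CrCl = (140 − 26) × 63.4 / (72 × 3.5) = 7227.6 / 252.00 ≈ 28.7 mL/min
CrCl ≈ 29 mL/min → bracket 25–44 mL/min.
17% of 120 mg = 20.4 mg → 20 mg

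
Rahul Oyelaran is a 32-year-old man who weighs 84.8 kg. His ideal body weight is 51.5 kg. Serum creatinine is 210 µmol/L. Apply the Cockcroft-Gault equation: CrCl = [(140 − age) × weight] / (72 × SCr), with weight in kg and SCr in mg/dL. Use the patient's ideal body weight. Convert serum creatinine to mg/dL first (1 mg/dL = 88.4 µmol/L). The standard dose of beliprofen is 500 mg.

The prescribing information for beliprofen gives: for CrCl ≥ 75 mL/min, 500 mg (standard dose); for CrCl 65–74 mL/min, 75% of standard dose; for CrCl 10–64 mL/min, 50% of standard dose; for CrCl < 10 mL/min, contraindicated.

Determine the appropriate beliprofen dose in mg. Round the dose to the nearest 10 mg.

250 mg

SCr = 210 / 88.4 = 2.376 mg/dL
CrCl = (140 − 32) × 51.5 / (72 × 2.376) = 5562.0 / 171.07 ≈ 32.5 mL/min
CrCl ≈ 33 mL/min → bracket 10–64 mL/min.
50% of 500 mg = 250 mg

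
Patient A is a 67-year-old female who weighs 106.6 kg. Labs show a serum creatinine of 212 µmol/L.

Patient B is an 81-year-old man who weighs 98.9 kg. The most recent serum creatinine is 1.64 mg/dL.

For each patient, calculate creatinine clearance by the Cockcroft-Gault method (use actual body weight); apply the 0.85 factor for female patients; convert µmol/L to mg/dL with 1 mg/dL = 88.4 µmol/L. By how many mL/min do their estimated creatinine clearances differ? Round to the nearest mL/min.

11 mL/min

Patient A: SCr = 212 / 88.4 = 2.398 mg/dL
Patient A: CrCl = (140 − 67) × 106.6 / (72 × 2.398) × 0.85 = 7781.8 / 172.66 × 0.85 ≈ 38.3 mL/min
Patient B: CrCl = (140 − 81) × 98.9 / (72 × 1.64) = 5835.1 / 118.08 ≈ 49.4 mL/min
|38.3 − 49.4| = 11.1 mL/min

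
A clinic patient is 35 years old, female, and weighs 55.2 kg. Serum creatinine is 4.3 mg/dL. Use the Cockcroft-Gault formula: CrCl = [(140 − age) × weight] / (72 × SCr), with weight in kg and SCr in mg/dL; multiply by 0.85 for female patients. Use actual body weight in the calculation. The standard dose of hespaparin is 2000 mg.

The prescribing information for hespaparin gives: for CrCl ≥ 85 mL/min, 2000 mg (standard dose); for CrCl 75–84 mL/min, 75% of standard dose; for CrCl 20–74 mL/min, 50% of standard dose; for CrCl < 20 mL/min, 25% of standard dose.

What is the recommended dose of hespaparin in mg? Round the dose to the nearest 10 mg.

500 mg

CrCl = (140 − 35) × 55.2 / (72 × 4.3) × 0.85 = 5796.0 / 309.60 × 0.85 ≈ 15.9 mL/min
CrCl ≈ 16 mL/min → bracket < 20 mL/min.
25% of 2000 mg = 500 mg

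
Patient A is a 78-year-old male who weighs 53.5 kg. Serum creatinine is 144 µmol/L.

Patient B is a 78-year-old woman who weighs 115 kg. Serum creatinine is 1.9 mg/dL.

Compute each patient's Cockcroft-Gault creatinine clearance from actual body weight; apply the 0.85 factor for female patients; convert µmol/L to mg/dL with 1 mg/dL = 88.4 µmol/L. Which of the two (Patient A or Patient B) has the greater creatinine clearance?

Patient B

Patient A: SCr = 144 / 88.4 = 1.629 mg/dL
Patient A: CrCl = (140 − 78) × 53.5 / (72 × 1.629) = 3317.0 / 117.29 ≈ 28.3 mL/min
Patient B: CrCl = (140 − 78) × 115 / (72 × 1.9) × 0.85 = 7130.0 / 136.80 × 0.85 ≈ 44.3 mL/min
28.3 vs 44.3 mL/min → Patient B is higher.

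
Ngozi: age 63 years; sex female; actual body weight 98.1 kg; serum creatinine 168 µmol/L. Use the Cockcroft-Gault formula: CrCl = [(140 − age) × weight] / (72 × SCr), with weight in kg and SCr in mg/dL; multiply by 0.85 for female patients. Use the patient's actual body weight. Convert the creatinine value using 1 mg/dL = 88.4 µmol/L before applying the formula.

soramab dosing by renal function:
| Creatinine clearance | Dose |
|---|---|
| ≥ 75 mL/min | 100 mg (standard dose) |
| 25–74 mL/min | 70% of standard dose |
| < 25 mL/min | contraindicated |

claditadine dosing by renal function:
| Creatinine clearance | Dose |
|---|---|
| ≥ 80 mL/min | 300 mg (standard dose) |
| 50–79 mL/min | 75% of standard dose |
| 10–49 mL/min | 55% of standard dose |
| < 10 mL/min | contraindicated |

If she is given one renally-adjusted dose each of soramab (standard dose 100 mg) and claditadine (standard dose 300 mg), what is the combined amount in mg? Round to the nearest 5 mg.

235 mg

SCr = 168 / 88.4 = 1.9 mg/dL
CrCl = (140 − 63) × 98.1 / (72 × 1.9) × 0.85 = 7553.7 / 136.80 × 0.85 ≈ 46.9 mL/min
CrCl ≈ 47 mL/min.
soramab: 25–74 mL/min → 70% of 100 mg = 70 mg.
claditadine: 10–49 mL/min → 55% of 300 mg = 165 mg.
Total = 70 + 165 = 235 mg.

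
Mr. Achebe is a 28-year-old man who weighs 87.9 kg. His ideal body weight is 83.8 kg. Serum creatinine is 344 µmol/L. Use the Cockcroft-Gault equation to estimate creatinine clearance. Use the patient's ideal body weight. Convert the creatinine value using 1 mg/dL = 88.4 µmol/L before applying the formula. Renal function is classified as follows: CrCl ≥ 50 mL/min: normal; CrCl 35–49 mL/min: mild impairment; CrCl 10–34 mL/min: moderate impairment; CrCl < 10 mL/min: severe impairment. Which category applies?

moderate impairment

SCr = 344 / 88.4 = 3.891 mg/dL
CrCl = (140 − 28) × 83.8 / (72 × 3.891) = 9385.6 / 280.15 ≈ 33.5 mL/min
33 mL/min falls in the 'moderate impairment' range.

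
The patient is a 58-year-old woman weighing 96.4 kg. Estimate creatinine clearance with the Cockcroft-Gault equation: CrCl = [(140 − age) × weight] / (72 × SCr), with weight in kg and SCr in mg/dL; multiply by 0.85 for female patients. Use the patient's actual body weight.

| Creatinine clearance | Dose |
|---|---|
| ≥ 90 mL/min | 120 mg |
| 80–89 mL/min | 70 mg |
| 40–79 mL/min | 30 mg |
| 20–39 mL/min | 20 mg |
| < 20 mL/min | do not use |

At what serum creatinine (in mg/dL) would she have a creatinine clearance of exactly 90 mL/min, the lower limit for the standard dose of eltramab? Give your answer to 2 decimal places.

Standard dose requires CrCl ≥ 90 mL/min.
Set (140 − 58) × 96.4 × 0.85 / (72 × SCr) = 90
SCr = (140 − 58) × 96.4 × 0.85 / (72 × 90) = 1.037 mg/dL

1.04 mg/dL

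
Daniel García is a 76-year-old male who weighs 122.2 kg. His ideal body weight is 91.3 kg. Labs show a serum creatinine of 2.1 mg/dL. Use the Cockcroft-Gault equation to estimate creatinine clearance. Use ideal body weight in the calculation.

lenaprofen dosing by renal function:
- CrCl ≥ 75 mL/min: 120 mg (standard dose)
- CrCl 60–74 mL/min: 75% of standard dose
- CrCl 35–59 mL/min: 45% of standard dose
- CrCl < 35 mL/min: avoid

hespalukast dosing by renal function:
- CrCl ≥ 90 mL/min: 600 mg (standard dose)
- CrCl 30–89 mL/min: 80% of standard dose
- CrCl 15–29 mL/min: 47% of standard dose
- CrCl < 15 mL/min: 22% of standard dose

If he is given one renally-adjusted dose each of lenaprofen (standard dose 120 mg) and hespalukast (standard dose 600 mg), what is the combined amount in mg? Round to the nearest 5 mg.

CrCl = (140 − 76) × 91.3 / (72 × 2.1) = 5843.2 / 151.20 ≈ 38.6 mL/min
CrCl ≈ 39 mL/min.
lenaprofen: 35–59 mL/min → 45% of 120 mg = 54 mg.
hespalukast: 30–89 mL/min → 80% of 600 mg = 480 mg.
Total = 54 + 480 = 534 mg.

535 mg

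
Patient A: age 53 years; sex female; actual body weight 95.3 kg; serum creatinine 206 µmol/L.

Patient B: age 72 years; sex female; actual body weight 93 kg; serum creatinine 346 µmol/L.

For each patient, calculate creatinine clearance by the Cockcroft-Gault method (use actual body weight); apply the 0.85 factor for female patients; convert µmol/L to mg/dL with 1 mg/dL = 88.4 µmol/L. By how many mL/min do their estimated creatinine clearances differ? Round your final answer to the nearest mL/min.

23 mL/min

Patient A: SCr = 206 / 88.4 = 2.33 mg/dL
Patient A: CrCl = (140 − 53) × 95.3 / (72 × 2.33) × 0.85 = 8291.1 / 167.76 × 0.85 ≈ 42.0 mL/min
Patient B: SCr = 346 / 88.4 = 3.914 mg/dL
Patient B: CrCl = (140 − 72) × 93 / (72 × 3.914) × 0.85 = 6324.0 / 281.81 × 0.85 ≈ 19.1 mL/min
|42.0 − 19.1| = 22.9 mL/min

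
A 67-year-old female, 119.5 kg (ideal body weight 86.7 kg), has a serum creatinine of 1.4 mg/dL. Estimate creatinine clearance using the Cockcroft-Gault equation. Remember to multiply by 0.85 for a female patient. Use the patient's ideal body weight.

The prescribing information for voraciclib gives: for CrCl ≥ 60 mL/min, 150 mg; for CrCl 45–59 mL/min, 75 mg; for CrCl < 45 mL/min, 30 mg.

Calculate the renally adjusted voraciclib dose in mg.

75 mg

CrCl = (140 − 67) × 86.7 / (72 × 1.4) × 0.85 = 6329.1 / 100.80 × 0.85 ≈ 53.4 mL/min
CrCl ≈ 53 mL/min → bracket 45–59 mL/min.
Dose for this bracket: 75 mg.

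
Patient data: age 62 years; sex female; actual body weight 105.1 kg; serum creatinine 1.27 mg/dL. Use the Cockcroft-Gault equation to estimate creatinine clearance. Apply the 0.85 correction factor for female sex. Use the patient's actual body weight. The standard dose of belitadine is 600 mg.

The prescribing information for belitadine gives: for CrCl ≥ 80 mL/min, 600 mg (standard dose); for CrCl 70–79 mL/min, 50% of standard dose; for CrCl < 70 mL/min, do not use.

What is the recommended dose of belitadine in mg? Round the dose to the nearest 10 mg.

CrCl = (140 − 62) × 105.1 / (72 × 1.27) × 0.85 = 8197.8 / 91.44 × 0.85 ≈ 76.2 mL/min
CrCl ≈ 76 mL/min → bracket 70–79 mL/min.
50% of 600 mg = 300 mg

300 mg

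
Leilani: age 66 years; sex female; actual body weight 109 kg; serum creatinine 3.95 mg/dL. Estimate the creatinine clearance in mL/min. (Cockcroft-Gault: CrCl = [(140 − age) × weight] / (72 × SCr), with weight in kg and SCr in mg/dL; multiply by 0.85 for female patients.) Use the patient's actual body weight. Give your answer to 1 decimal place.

CrCl = (140 − 66) × 109 / (72 × 3.95) × 0.85 = 8066.0 / 284.40 × 0.85 ≈ 24.1 mL/min

24.1 mL/min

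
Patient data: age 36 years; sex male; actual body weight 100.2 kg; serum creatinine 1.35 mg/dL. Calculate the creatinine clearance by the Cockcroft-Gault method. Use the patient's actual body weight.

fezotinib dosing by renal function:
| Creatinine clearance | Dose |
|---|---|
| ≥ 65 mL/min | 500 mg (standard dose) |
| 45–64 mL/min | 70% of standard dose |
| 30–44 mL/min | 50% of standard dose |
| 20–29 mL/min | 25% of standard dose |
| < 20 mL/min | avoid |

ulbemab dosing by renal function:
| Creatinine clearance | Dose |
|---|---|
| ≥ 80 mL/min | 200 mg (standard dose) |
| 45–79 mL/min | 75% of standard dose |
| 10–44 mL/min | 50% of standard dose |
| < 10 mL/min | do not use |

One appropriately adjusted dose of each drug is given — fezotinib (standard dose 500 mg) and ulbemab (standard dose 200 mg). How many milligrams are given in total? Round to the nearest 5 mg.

700 mg

CrCl = (140 − 36) × 100.2 / (72 × 1.35) = 10420.8 / 97.20 ≈ 107.2 mL/min
CrCl ≈ 107 mL/min.
fezotinib: ≥ 65 mL/min → 100% of 500 mg = 500 mg.
ulbemab: ≥ 80 mL/min → 100% of 200 mg = 200 mg.
Total = 500 + 200 = 700 mg.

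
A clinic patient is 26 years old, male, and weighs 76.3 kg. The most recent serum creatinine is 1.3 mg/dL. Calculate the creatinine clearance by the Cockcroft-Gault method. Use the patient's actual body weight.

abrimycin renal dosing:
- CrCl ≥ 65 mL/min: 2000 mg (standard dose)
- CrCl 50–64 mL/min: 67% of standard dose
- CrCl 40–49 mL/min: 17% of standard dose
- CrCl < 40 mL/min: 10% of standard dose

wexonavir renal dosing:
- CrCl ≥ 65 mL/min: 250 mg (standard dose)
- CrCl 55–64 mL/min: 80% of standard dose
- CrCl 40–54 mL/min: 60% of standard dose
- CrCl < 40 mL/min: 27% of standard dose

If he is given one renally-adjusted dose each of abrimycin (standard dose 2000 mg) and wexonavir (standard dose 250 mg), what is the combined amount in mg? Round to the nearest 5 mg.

CrCl = (140 − 26) × 76.3 / (72 × 1.3) = 8698.2 / 93.60 ≈ 92.9 mL/min
CrCl ≈ 93 mL/min.
abrimycin: ≥ 65 mL/min → 100% of 2000 mg = 2000 mg.
wexonavir: ≥ 65 mL/min → 100% of 250 mg = 250 mg.
Total = 2000 + 250 = 2250 mg.

2250 mg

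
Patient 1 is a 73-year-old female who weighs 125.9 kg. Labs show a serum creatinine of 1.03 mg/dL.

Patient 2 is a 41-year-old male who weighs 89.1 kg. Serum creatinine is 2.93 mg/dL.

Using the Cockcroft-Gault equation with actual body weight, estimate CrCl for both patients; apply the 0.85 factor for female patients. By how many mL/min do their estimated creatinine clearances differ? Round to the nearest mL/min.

55 mL/min

Patient 1: CrCl = (140 − 73) × 125.9 / (72 × 1.03) × 0.85 = 8435.3 / 74.16 × 0.85 ≈ 96.7 mL/min
Patient 2: CrCl = (140 − 41) × 89.1 / (72 × 2.93) = 8820.9 / 210.96 ≈ 41.8 mL/min
|96.7 − 41.8| = 54.9 mL/min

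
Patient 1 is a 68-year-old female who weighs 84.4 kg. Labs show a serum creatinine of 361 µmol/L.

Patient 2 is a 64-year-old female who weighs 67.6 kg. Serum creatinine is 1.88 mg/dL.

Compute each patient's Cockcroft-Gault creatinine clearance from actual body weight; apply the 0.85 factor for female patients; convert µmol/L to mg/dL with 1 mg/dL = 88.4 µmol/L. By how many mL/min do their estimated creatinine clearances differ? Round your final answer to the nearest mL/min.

Patient 1: SCr = 361 / 88.4 = 4.084 mg/dL
Patient 1: CrCl = (140 − 68) × 84.4 / (72 × 4.084) × 0.85 = 6076.8 / 294.05 × 0.85 ≈ 17.6 mL/min
Patient 2: CrCl = (140 − 64) × 67.6 / (72 × 1.88) × 0.85 = 5137.6 / 135.36 × 0.85 ≈ 32.3 mL/min
|17.6 − 32.3| = 14.7 mL/min

15 mL/min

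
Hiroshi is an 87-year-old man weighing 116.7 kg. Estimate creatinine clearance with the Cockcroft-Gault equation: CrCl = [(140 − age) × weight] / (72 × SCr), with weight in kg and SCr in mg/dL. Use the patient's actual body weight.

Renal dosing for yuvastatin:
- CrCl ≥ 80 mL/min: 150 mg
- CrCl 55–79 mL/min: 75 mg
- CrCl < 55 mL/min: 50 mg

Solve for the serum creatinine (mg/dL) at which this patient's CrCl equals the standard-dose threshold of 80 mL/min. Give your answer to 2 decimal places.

Standard dose requires CrCl ≥ 80 mL/min.
Set (140 − 87) × 116.7 / (72 × SCr) = 80
SCr = (140 − 87) × 116.7 / (72 × 80) = 1.074 mg/dL

1.07 mg/dL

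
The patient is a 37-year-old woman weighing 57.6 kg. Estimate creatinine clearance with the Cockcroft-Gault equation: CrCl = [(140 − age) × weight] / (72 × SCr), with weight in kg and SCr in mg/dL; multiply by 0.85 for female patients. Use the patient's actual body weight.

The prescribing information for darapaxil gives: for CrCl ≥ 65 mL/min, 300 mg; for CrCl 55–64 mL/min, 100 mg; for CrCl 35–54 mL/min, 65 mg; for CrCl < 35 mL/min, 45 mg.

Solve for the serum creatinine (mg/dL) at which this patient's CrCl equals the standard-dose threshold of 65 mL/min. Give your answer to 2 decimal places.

Standard dose requires CrCl ≥ 65 mL/min.
Set (140 − 37) × 57.6 × 0.85 / (72 × SCr) = 65
SCr = (140 − 37) × 57.6 × 0.85 / (72 × 65) = 1.078 mg/dL

1.08 mg/dL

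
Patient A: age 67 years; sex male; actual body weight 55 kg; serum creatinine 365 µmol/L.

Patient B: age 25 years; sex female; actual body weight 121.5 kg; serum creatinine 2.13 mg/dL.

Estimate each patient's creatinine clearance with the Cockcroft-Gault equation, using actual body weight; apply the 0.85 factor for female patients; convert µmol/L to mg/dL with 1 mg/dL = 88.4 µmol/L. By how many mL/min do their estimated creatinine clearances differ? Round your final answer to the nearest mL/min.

64 mL/min

Patient A: SCr = 365 / 88.4 = 4.129 mg/dL
Patient A: CrCl = (140 − 67) × 55 / (72 × 4.129) = 4015.0 / 297.29 ≈ 13.5 mL/min
Patient B: CrCl = (140 − 25) × 121.5 / (72 × 2.13) × 0.85 = 13972.5 / 153.36 × 0.85 ≈ 77.4 mL/min
|13.5 − 77.4| = 63.9 mL/min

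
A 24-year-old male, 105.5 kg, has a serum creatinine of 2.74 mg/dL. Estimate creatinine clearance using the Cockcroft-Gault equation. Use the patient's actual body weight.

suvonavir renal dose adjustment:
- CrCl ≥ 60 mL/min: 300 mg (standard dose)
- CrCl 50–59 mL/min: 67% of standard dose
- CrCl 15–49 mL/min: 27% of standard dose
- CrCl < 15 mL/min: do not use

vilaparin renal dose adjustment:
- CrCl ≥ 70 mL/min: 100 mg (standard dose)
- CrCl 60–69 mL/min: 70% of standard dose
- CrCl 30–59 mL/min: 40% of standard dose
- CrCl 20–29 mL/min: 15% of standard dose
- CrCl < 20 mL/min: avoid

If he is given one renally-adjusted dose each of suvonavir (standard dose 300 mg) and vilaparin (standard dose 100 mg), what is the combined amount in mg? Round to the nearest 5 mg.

CrCl = (140 − 24) × 105.5 / (72 × 2.74) = 12238.0 / 197.28 ≈ 62.0 mL/min
CrCl ≈ 62 mL/min.
suvonavir: ≥ 60 mL/min → 100% of 300 mg = 300 mg.
vilaparin: 60–69 mL/min → 70% of 100 mg = 70 mg.
Total = 300 + 70 = 370 mg.

370 mg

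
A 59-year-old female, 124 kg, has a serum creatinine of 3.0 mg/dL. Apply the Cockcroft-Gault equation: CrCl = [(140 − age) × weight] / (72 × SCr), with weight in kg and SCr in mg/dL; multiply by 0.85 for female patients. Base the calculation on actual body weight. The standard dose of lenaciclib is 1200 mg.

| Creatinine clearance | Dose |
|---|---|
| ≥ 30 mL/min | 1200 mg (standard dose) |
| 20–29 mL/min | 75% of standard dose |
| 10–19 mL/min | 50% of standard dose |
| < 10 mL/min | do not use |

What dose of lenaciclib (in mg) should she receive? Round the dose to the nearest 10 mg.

1200 mg

CrCl = (140 − 59) × 124 / (72 × 3) × 0.85 = 10044.0 / 216.00 × 0.85 ≈ 39.5 mL/min
CrCl ≈ 40 mL/min → bracket ≥ 30 mL/min.
100% of 1200 mg = 1200 mg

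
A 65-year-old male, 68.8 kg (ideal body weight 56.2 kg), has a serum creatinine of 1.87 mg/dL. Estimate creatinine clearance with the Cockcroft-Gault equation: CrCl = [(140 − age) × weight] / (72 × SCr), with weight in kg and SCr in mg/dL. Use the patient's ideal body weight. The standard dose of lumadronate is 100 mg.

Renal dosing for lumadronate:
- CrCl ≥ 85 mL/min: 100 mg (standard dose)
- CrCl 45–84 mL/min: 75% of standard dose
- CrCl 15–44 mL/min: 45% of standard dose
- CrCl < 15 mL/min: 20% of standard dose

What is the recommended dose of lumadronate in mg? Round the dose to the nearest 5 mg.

45 mg

CrCl = (140 − 65) × 56.2 / (72 × 1.87) = 4215.0 / 134.64 ≈ 31.3 mL/min
CrCl ≈ 31 mL/min → bracket 15–44 mL/min.
45% of 100 mg = 45 mg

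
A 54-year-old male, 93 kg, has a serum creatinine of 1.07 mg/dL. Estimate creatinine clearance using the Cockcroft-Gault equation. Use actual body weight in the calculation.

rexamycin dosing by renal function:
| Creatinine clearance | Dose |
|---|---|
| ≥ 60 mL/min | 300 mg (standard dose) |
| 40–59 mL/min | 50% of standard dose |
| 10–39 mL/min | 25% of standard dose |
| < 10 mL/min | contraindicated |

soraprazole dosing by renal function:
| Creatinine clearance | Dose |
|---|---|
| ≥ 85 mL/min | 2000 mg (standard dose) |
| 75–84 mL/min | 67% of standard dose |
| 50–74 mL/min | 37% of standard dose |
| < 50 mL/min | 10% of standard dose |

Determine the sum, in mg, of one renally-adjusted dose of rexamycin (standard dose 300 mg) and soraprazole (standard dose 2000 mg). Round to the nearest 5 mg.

CrCl = (140 − 54) × 93 / (72 × 1.07) = 7998.0 / 77.04 ≈ 103.8 mL/min
CrCl ≈ 104 mL/min.
rexamycin: ≥ 60 mL/min → 100% of 300 mg = 300 mg.
soraprazole: ≥ 85 mL/min → 100% of 2000 mg = 2000 mg.
Total = 300 + 2000 = 2300 mg.

2300 mg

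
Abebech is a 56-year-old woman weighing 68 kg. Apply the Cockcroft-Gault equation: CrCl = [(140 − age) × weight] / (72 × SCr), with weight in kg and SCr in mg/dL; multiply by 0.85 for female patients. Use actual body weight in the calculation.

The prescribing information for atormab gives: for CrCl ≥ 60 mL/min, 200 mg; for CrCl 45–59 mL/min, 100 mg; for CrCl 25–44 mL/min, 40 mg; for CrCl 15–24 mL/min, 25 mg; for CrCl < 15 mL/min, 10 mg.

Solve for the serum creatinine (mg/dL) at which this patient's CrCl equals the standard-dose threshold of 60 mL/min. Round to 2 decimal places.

1.12 mg/dL

Standard dose requires CrCl ≥ 60 mL/min.
Set (140 − 56) × 68 × 0.85 / (72 × SCr) = 60
SCr = (140 − 56) × 68 × 0.85 / (72 × 60) = 1.124 mg/dL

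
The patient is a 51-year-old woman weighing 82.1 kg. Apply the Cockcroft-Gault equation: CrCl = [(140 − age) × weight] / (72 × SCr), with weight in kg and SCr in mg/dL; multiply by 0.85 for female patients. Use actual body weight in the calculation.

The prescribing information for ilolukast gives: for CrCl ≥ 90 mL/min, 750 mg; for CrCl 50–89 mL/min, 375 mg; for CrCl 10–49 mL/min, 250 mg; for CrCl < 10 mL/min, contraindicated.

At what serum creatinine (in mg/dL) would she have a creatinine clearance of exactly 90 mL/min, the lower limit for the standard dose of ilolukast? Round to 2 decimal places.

Standard dose requires CrCl ≥ 90 mL/min.
Set (140 − 51) × 82.1 × 0.85 / (72 × SCr) = 90
SCr = (140 − 51) × 82.1 × 0.85 / (72 × 90) = 0.958 mg/dL

0.96 mg/dL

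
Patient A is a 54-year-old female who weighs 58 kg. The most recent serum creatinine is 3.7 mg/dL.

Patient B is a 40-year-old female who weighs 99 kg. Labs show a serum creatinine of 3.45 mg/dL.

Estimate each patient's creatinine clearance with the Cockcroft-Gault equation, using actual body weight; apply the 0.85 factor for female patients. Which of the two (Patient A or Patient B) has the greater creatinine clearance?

Patient A: CrCl = (140 − 54) × 58 / (72 × 3.7) × 0.85 = 4988.0 / 266.40 × 0.85 ≈ 15.9 mL/min
Patient B: CrCl = (140 − 40) × 99 / (72 × 3.45) × 0.85 = 9900.0 / 248.40 × 0.85 ≈ 33.9 mL/min
15.9 vs 33.9 mL/min → Patient B is higher.

Patient B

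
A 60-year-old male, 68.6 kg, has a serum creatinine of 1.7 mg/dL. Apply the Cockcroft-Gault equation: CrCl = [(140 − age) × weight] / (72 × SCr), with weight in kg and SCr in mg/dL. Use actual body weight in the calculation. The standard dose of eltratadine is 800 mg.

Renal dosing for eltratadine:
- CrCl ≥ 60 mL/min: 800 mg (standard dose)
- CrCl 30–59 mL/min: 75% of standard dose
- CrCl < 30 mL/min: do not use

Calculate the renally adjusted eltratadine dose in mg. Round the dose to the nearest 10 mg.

CrCl = (140 − 60) × 68.6 / (72 × 1.7) = 5488.0 / 122.40 ≈ 44.8 mL/min
CrCl ≈ 45 mL/min → bracket 30–59 mL/min.
75% of 800 mg = 600 mg

600 mg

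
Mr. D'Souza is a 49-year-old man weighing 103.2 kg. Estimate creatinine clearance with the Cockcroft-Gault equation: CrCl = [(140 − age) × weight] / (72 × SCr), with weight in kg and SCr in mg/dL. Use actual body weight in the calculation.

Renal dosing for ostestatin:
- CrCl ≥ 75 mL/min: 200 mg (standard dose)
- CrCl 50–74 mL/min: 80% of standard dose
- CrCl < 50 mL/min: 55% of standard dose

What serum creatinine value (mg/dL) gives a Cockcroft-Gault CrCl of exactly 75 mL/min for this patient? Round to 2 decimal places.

1.74 mg/dL

Standard dose requires CrCl ≥ 75 mL/min.
Set (140 − 49) × 103.2 / (72 × SCr) = 75
SCr = (140 − 49) × 103.2 / (72 × 75) = 1.739 mg/dL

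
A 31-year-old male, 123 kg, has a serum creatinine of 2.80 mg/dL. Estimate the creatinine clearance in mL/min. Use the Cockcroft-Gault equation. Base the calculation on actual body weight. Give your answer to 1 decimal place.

CrCl = (140 − 31) × 123 / (72 × 2.8) = 13407.0 / 201.60 ≈ 66.5 mL/min

66.5 mL/min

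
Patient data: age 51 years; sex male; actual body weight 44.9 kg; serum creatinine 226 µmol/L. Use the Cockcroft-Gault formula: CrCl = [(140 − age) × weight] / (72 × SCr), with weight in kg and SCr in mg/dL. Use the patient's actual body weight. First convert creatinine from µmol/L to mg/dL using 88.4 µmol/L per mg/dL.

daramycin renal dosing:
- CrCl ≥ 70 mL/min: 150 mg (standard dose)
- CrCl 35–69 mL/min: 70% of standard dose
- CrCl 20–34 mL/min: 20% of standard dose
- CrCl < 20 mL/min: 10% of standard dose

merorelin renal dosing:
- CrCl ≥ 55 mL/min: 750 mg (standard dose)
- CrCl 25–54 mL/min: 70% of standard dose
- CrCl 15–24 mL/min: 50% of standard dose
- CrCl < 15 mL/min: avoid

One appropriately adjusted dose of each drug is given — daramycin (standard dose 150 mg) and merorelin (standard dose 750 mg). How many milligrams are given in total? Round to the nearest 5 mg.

405 mg

SCr = 226 / 88.4 = 2.557 mg/dL
CrCl = (140 − 51) × 44.9 / (72 × 2.557) = 3996.1 / 184.10 ≈ 21.7 mL/min
CrCl ≈ 22 mL/min.
daramycin: 20–34 mL/min → 20% of 150 mg = 30 mg.
merorelin: 15–24 mL/min → 50% of 750 mg = 375 mg.
Total = 30 + 375 = 405 mg.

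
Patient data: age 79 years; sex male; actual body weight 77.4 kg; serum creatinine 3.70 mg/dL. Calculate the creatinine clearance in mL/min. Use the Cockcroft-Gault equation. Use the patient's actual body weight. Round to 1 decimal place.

17.7 mL/min

CrCl = (140 − 79) × 77.4 / (72 × 3.7) = 4721.4 / 266.40 ≈ 17.7 mL/min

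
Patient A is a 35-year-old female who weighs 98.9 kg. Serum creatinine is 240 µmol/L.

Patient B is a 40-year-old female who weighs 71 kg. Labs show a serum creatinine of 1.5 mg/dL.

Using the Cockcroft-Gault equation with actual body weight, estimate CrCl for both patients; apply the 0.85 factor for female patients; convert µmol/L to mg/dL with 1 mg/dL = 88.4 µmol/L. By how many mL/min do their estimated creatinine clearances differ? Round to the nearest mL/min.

11 mL/min

Patient A: SCr = 240 / 88.4 = 2.715 mg/dL
Patient A: CrCl = (140 − 35) × 98.9 / (72 × 2.715) × 0.85 = 10384.5 / 195.48 × 0.85 ≈ 45.2 mL/min
Patient B: CrCl = (140 − 40) × 71 / (72 × 1.5) × 0.85 = 7100.0 / 108.00 × 0.85 ≈ 55.9 mL/min
|45.2 − 55.9| = 10.7 mL/min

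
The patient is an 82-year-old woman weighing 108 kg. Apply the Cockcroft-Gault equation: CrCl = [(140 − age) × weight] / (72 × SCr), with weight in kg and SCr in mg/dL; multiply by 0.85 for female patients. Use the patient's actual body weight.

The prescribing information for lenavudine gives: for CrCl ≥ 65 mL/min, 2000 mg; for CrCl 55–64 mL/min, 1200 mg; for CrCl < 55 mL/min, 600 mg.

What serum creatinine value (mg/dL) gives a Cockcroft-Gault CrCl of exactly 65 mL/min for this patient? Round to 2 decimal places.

1.14 mg/dL

Standard dose requires CrCl ≥ 65 mL/min.
Set (140 − 82) × 108 × 0.85 / (72 × SCr) = 65
SCr = (140 − 82) × 108 × 0.85 / (72 × 65) = 1.138 mg/dL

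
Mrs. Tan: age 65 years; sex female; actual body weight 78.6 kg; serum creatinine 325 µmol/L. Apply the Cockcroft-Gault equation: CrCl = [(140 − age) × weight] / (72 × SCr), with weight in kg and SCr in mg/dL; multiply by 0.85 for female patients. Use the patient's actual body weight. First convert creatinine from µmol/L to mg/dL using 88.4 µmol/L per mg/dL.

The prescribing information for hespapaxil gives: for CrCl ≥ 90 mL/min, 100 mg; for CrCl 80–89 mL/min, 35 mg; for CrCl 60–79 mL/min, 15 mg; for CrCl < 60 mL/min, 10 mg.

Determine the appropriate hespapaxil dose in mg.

10 mg

SCr = 325 / 88.4 = 3.676 mg/dL
CrCl = (140 − 65) × 78.6 / (72 × 3.676) × 0.85 = 5895.0 / 264.67 × 0.85 ≈ 18.9 mL/min
CrCl ≈ 19 mL/min → bracket < 60 mL/min.
Dose for this bracket: 10 mg.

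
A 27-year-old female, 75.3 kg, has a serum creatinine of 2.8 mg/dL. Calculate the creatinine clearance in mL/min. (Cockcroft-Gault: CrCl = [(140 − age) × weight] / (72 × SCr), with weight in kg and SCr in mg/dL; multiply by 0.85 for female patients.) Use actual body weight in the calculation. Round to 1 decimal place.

35.9 mL/min

CrCl = (140 − 27) × 75.3 / (72 × 2.8) × 0.85 = 8508.9 / 201.60 × 0.85 ≈ 35.9 mL/min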